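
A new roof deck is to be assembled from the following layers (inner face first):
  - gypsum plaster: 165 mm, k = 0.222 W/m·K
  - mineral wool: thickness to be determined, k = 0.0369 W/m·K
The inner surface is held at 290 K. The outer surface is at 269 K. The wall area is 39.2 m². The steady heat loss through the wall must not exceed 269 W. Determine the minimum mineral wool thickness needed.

Model the wall as resistances in series:
R_gypsum plaster = L/(kA) = 0.165/(0.222×39.2) = 0.01896 K/W
Sum of the known resistances R_other = 0.01896 K/W
Required total resistance R_tot = ΔT/Q_allow = 21/269 = 0.07807 K/W
R_mineral wool = R_tot − R_other = 0.05911 K/W
L = R·k·A = 0.05911×0.0369×39.2

L ≈ 85.5 mm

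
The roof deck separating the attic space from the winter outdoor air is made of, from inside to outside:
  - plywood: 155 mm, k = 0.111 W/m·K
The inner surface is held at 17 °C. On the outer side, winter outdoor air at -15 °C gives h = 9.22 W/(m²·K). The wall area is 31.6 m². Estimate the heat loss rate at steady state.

Treating each layer as a thermal resistance in series:
R_plywood = L/(kA) = 0.155/(0.111×31.6) = 0.04419 K/W
R_outer film = 1/(h_o·A) = 1/(9.22×31.6) = 0.003432 K/W
R_total = 0.04762 K/W
Q = ΔT / R_total = 32 / 0.04762

Q ≈ 672 W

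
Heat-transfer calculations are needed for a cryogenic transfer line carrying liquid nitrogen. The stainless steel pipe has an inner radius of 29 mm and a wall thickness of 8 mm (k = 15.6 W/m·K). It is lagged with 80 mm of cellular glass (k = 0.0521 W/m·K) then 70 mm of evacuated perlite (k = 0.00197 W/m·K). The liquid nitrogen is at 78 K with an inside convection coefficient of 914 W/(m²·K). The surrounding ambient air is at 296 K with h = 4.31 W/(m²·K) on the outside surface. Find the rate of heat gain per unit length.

q′ ≈ 5.24 W/m

For a radial system each layer contributes R = ln(r_out/r_in)/(2πkL); films add R = 1/(hA).
R_inner film = 1/(h_i·2πr₁L) = 1/(914×2π×0.029×1) = 0.006004 K/W
R_stainless steel pipe wall = ln(37/29)/(2π×15.6×1) = 0.002485 K/W
R_cellular glass = ln(117/37)/(2π×0.0521×1) = 3.517 K/W
R_evacuated perlite = ln(187/117)/(2π×0.00197×1) = 37.88 K/W
R_outer film = 1/(h_o·2πr_oL) = 1/(4.31×2π×0.187×1) = 0.1975 K/W
R_total = 41.61 K/W
Q = ΔT/R_total = 218/41.61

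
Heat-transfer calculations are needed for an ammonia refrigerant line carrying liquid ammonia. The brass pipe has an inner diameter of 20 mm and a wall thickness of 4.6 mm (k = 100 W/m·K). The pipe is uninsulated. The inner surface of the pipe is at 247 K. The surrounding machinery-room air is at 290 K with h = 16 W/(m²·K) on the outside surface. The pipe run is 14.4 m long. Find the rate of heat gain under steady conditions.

Treating each annulus and film as a series resistance:
R_brass pipe wall = ln(14.6/10)/(2π×100×14.4) = 4.183×10^-5 K/W
R_outer film = 1/(h_o·2πr_oL) = 1/(16×2π×0.0146×14.4) = 0.04731 K/W
R_total = 0.04736 K/W
Q = ΔT/R_total = 43/0.04736

Q ≈ 908 W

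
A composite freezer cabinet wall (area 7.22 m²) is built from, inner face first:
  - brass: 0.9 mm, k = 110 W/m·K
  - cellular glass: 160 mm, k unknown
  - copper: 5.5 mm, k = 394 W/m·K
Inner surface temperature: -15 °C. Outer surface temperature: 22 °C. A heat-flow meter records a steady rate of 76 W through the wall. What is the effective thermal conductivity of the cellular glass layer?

Thermal resistances in series:
R_brass = L/(kA) = 0.0009/(110×7.22) = 1.133×10^-6 K/W
R_copper = L/(kA) = 0.0055/(394×7.22) = 1.933×10^-6 K/W
Sum of known resistances R_other = 3.067×10^-6 K/W
Total R = ΔT/Q = 37/76 = 0.4868 K/W
R_cellular glass = R_total − R_other = 0.4868 K/W
k = L/(R·A) = 0.16/(0.4868×7.22)

k ≈ 0.0455 W/(m·K)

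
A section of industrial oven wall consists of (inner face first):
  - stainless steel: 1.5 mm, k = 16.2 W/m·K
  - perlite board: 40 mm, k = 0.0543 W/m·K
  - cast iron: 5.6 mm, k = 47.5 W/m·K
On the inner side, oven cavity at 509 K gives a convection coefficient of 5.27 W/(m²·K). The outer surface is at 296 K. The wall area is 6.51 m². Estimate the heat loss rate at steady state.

Thermal resistances in series:
R_inner film = 1/(h_i·A) = 1/(5.27×6.51) = 0.02915 K/W
R_stainless steel = L/(kA) = 0.0015/(16.2×6.51) = 1.422×10^-5 K/W
R_perlite board = L/(kA) = 0.04/(0.0543×6.51) = 0.1132 K/W
R_cast iron = L/(kA) = 0.0056/(47.5×6.51) = 1.811×10^-5 K/W
R_total = 0.1423 K/W
Q = ΔT / R_total = 213 / 0.1423

Q ≈ 1500 W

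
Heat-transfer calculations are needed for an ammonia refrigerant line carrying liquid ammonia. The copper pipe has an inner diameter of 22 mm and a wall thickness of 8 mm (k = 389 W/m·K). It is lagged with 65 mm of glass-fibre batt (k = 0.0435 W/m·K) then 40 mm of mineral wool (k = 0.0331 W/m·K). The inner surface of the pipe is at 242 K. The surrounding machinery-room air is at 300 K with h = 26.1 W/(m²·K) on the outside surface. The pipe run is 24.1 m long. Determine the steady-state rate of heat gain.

Q ≈ 190 W

Radial resistances (cylindrical: R_cond = ln(r_o/r_i)/(2πkL), R_conv = 1/(h·2πrL)):
R_copper pipe wall = ln(19/11)/(2π×389×24.1) = 9.279×10^-6 K/W
R_glass-fibre batt = ln(84/19)/(2π×0.0435×24.1) = 0.2257 K/W
R_mineral wool = ln(124/84)/(2π×0.0331×24.1) = 0.0777 K/W
R_outer film = 1/(h_o·2πr_oL) = 1/(26.1×2π×0.124×24.1) = 0.002041 K/W
R_total = 0.3054 K/W
Q = ΔT/R_total = 58/0.3054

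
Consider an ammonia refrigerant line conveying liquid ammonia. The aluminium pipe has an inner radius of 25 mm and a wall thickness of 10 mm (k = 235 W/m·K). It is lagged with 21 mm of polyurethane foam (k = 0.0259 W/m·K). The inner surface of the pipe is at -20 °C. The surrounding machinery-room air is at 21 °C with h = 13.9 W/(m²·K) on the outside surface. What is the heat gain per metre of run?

For a radial system each layer contributes R = ln(r_out/r_in)/(2πkL); films add R = 1/(hA).
R_aluminium pipe wall = ln(35/25)/(2π×235×1) = 2.279×10^-4 K/W
R_polyurethane foam = ln(56/35)/(2π×0.0259×1) = 2.888 K/W
R_outer film = 1/(h_o·2πr_oL) = 1/(13.9×2π×0.056×1) = 0.2045 K/W
R_total = 3.093 K/W
Q = ΔT/R_total = 41/3.093

q′ ≈ 13.3 W/m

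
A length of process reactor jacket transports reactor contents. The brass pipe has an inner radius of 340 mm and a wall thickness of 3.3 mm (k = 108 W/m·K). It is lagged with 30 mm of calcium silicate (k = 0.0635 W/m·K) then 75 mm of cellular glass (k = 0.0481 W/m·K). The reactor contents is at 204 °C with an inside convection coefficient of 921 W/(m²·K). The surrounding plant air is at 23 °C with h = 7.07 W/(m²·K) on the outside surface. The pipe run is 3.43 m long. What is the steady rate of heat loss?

Q ≈ 716 W

Treating each annulus and film as a series resistance:
R_inner film = 1/(h_i·2πr₁L) = 1/(921×2π×0.34×3.43) = 1.482×10^-4 K/W
R_brass pipe wall = ln(343.3/340)/(2π×108×3.43) = 4.15×10^-6 K/W
R_calcium silicate = ln(373.3/343.3)/(2π×0.0635×3.43) = 0.06122 K/W
R_cellular glass = ln(448.3/373.3)/(2π×0.0481×3.43) = 0.1766 K/W
R_outer film = 1/(h_o·2πr_oL) = 1/(7.07×2π×0.4483×3.43) = 0.01464 K/W
R_total = 0.2526 K/W
Q = ΔT/R_total = 181/0.2526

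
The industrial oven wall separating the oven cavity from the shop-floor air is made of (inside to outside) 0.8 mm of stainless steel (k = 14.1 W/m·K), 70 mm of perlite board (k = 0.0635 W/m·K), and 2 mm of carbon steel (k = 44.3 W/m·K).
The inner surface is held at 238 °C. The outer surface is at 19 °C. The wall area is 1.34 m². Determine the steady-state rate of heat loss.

Series thermal resistances:
R_stainless steel = L/(kA) = 0.0008/(14.1×1.34) = 4.234×10^-5 K/W
R_perlite board = L/(kA) = 0.07/(0.0635×1.34) = 0.8227 K/W
R_carbon steel = L/(kA) = 0.002/(44.3×1.34) = 3.369×10^-5 K/W
R_total = 0.8227 K/W
Q = ΔT / R_total = 219 / 0.8227

Q ≈ 266 W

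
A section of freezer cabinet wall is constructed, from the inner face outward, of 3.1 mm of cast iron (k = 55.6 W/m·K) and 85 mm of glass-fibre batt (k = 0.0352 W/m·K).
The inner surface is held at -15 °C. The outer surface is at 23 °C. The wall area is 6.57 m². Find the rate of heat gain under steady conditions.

Q ≈ 103 W

Treating each layer as a thermal resistance in series:
R_cast iron = L/(kA) = 0.0031/(55.6×6.57) = 8.486×10^-6 K/W
R_glass-fibre batt = L/(kA) = 0.085/(0.0352×6.57) = 0.3675 K/W
R_total = 0.3676 K/W
Q = ΔT / R_total = 38 / 0.3676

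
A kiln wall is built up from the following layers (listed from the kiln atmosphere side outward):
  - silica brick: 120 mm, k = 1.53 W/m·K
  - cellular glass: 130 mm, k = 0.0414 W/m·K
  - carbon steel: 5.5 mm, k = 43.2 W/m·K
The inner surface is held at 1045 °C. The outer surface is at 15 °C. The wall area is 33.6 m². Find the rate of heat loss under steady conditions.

Using the resistance-network approach (series):
R_silica brick = L/(kA) = 0.12/(1.53×33.6) = 0.002334 K/W
R_cellular glass = L/(kA) = 0.13/(0.0414×33.6) = 0.09346 K/W
R_carbon steel = L/(kA) = 0.0055/(43.2×33.6) = 3.789×10^-6 K/W
R_total = 0.09579 K/W
Q = ΔT / R_total = 1030 / 0.09579

Q ≈ 10800 W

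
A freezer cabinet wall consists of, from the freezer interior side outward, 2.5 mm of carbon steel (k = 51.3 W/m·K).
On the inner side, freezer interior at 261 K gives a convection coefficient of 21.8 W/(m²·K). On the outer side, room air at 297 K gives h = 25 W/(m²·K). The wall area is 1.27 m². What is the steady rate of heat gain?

Treating each layer as a thermal resistance in series:
R_inner film = 1/(h_i·A) = 1/(21.8×1.27) = 0.03612 K/W
R_carbon steel = L/(kA) = 0.0025/(51.3×1.27) = 3.837×10^-5 K/W
R_outer film = 1/(h_o·A) = 1/(25×1.27) = 0.0315 K/W
R_total = 0.06765 K/W
Q = ΔT / R_total = 36 / 0.06765

Q ≈ 532 W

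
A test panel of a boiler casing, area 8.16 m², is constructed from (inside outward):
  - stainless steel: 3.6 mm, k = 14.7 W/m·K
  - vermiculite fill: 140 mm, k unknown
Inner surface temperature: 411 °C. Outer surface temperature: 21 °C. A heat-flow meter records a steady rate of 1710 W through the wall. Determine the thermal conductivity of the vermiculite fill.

k ≈ 0.0752 W/(m·K)

Thermal resistances in series:
R_stainless steel = L/(kA) = 0.0036/(14.7×8.16) = 3.001×10^-5 K/W
Sum of known resistances R_other = 3.001×10^-5 K/W
Total R = ΔT/Q = 390/1710 = 0.2281 K/W
R_vermiculite fill = R_total − R_other = 0.228 K/W
k = L/(R·A) = 0.14/(0.228×8.16)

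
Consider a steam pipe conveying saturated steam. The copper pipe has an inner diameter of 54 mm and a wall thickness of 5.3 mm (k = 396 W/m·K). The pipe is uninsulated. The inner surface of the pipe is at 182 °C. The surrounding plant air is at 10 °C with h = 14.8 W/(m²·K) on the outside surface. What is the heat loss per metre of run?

q′ ≈ 517 W/m

Per-layer cylindrical resistances, series-summed:
R_copper pipe wall = ln(32.3/27)/(2π×396×1) = 7.203×10^-5 K/W
R_outer film = 1/(h_o·2πr_oL) = 1/(14.8×2π×0.0323×1) = 0.3329 K/W
R_total = 0.333 K/W
Q = ΔT/R_total = 172/0.333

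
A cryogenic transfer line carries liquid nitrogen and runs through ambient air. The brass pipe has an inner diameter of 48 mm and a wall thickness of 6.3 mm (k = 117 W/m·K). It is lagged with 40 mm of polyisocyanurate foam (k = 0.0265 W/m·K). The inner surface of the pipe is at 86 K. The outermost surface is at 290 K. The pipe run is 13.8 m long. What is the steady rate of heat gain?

Per-layer cylindrical resistances, series-summed:
R_brass pipe wall = ln(30.3/24)/(2π×117×13.8) = 2.298×10^-5 K/W
R_polyisocyanurate foam = ln(70.3/30.3)/(2π×0.0265×13.8) = 0.3663 K/W
R_total = 0.3663 K/W
Q = ΔT/R_total = 204/0.3663

Q ≈ 557 W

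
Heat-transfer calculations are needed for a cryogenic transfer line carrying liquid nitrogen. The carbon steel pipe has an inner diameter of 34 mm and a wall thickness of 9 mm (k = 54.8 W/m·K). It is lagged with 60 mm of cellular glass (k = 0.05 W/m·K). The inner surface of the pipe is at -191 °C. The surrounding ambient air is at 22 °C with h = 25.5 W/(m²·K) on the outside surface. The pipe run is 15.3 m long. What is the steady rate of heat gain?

Q ≈ 840 W

Radial resistances (cylindrical: R_cond = ln(r_o/r_i)/(2πkL), R_conv = 1/(h·2πrL)):
R_carbon steel pipe wall = ln(26/17)/(2π×54.8×15.3) = 8.065×10^-5 K/W
R_cellular glass = ln(86/26)/(2π×0.05×15.3) = 0.2489 K/W
R_outer film = 1/(h_o·2πr_oL) = 1/(25.5×2π×0.086×15.3) = 0.004743 K/W
R_total = 0.2537 K/W
Q = ΔT/R_total = 213/0.2537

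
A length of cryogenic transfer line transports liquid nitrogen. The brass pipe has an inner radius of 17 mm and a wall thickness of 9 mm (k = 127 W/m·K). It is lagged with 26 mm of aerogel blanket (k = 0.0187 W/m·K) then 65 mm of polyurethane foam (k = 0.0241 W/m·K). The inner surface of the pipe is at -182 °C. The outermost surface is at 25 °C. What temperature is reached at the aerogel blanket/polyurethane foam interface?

T ≈ -73.5 °C

Per-layer cylindrical resistances, series-summed:
R_brass pipe wall = ln(26/17)/(2π×127×1) = 5.325×10^-4 K/W
R_aerogel blanket = ln(52/26)/(2π×0.0187×1) = 5.899 K/W
R_polyurethane foam = ln(117/52)/(2π×0.0241×1) = 5.355 K/W
R_total = 11.26 K/W
Q = ΔT/R_total = 207/11.26
Q = 18.4 W/m
T_interface = T_inner + Q·ΣR(inner→interface) = -182 + 18.4×5.9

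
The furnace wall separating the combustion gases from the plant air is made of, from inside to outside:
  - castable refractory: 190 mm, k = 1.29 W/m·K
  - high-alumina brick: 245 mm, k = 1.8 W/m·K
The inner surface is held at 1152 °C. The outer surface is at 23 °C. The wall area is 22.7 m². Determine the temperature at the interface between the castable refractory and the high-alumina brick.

Using the resistance-network approach (series):
R_castable refractory = L/(kA) = 0.19/(1.29×22.7) = 0.006488 K/W
R_high-alumina brick = L/(kA) = 0.245/(1.8×22.7) = 0.005996 K/W
R_total = 0.01248 K/W;  Q = ΔT/R_total = 1129/0.01248 = 90430 W
T_interface = T_inner − Q·ΣR(inner→interface) = 1152 − 90400×0.006488

T ≈ 565 °C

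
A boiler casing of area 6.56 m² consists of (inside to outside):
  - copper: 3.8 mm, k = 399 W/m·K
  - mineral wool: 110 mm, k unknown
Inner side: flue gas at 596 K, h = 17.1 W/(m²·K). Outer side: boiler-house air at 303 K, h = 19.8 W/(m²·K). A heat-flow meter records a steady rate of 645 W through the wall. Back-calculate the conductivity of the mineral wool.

Using the resistance-network approach (series):
R_inner film = 1/(h_i·A) = 1/(17.1×6.56) = 0.008915 K/W
R_copper = L/(kA) = 0.0038/(399×6.56) = 1.452×10^-6 K/W
R_outer film = 1/(h_o·A) = 1/(19.8×6.56) = 0.007699 K/W
Sum of known resistances R_other = 0.01661 K/W
Total R = ΔT/Q = 293/645 = 0.4543 K/W
R_mineral wool = R_total − R_other = 0.4376 K/W
k = L/(R·A) = 0.11/(0.4376×6.56)

k ≈ 0.0383 W/(m·K)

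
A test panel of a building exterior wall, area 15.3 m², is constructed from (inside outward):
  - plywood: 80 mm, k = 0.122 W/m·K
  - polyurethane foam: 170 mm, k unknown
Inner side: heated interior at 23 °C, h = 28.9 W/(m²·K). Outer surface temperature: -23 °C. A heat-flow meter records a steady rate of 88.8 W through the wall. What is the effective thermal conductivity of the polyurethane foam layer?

k ≈ 0.0235 W/(m·K)

Using the resistance-network approach (series):
R_inner film = 1/(h_i·A) = 1/(28.9×15.3) = 0.002262 K/W
R_plywood = L/(kA) = 0.08/(0.122×15.3) = 0.04286 K/W
Sum of known resistances R_other = 0.04512 K/W
Total R = ΔT/Q = 46/88.8 = 0.518 K/W
R_polyurethane foam = R_total − R_other = 0.4729 K/W
k = L/(R·A) = 0.17/(0.4729×15.3)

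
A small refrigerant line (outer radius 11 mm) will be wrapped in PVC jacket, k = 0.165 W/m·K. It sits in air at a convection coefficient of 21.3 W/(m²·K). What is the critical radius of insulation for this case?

r_cr ≈ 7.75 mm

For a cylinder r_cr = k/h = 0.165/21.3
r_cr = 7.75 mm; since the bare radius (11 mm) is above r_cr, any added insulation will reduce heat loss.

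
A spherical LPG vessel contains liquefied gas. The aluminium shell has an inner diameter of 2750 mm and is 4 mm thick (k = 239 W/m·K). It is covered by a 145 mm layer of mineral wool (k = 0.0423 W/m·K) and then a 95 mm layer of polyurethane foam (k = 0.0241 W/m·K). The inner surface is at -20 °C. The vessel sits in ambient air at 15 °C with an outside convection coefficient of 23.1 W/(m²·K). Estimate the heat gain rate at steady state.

Q ≈ 136 W

Spherical conduction: R = (1/r_in − 1/r_out)/(4πk) per layer; series-sum.
R_aluminium shell = (1/1.375 − 1/1.379)/(4π×239) = 7.024×10^-7 K/W
R_mineral wool = (1/1.379 − 1/1.524)/(4π×0.0423) = 0.1298 K/W
R_polyurethane foam = (1/1.524 − 1/1.619)/(4π×0.0241) = 0.1271 K/W
R_outer film = 1/(h·4πr_o²) = 1/(23.1×4π×1.619²) = 0.001314 K/W
R_total = 0.2582 K/W
Q = ΔT/R_total = 35/0.2582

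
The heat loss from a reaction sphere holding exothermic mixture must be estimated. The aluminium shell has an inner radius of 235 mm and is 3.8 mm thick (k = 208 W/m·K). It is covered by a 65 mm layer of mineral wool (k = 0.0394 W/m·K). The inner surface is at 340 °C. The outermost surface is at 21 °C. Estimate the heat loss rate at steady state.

Q ≈ 176 W

Each spherical layer contributes R = (1/r_i − 1/r_o)/(4πk):
R_aluminium shell = (1/0.235 − 1/0.2388)/(4π×208) = 2.591×10^-5 K/W
R_mineral wool = (1/0.2388 − 1/0.3038)/(4π×0.0394) = 1.81 K/W
R_total = 1.81 K/W
Q = ΔT/R_total = 319/1.81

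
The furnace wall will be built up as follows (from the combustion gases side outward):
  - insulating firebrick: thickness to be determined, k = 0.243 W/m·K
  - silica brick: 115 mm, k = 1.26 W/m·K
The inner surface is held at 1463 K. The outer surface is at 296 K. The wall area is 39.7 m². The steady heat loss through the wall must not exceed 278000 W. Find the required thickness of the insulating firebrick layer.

L ≈ 18.3 mm

Using the resistance-network approach (series):
R_silica brick = L/(kA) = 0.115/(1.26×39.7) = 0.002299 K/W
Sum of the known resistances R_other = 0.002299 K/W
Required total resistance R_tot = ΔT/Q_allow = 1167/278000 = 0.004198 K/W
R_insulating firebrick = R_tot − R_other = 0.001899 K/W
L = R·k·A = 0.001899×0.243×39.7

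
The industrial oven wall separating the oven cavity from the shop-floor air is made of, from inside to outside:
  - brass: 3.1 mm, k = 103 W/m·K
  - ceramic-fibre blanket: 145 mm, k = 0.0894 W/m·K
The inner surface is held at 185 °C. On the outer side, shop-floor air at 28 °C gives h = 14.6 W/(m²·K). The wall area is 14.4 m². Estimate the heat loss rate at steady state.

Using the resistance-network approach (series):
R_brass = L/(kA) = 0.0031/(103×14.4) = 2.09×10^-6 K/W
R_ceramic-fibre blanket = L/(kA) = 0.145/(0.0894×14.4) = 0.1126 K/W
R_outer film = 1/(h_o·A) = 1/(14.6×14.4) = 0.004756 K/W
R_total = 0.1174 K/W
Q = ΔT / R_total = 157 / 0.1174

Q ≈ 1340 W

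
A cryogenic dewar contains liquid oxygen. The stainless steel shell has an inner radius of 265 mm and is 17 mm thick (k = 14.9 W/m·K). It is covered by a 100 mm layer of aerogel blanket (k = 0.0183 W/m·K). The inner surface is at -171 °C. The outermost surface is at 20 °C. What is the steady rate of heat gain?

Q ≈ 47.3 W

For a spherical shell R = (1/r₁ − 1/r₂)/(4πk); film R = 1/(h·4πr²). In series:
R_stainless steel shell = (1/0.265 − 1/0.282)/(4π×14.9) = 0.001215 K/W
R_aerogel blanket = (1/0.282 − 1/0.382)/(4π×0.0183) = 4.037 K/W
R_total = 4.038 K/W
Q = ΔT/R_total = 191/4.038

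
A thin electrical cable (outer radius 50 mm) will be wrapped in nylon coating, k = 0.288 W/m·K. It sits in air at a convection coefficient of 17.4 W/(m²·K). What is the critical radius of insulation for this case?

For a cylinder r_cr = k/h = 0.288/17.4
r_cr = 16.6 mm; since the bare radius (50 mm) is above r_cr, any added insulation will reduce heat loss.

r_cr ≈ 16.6 mm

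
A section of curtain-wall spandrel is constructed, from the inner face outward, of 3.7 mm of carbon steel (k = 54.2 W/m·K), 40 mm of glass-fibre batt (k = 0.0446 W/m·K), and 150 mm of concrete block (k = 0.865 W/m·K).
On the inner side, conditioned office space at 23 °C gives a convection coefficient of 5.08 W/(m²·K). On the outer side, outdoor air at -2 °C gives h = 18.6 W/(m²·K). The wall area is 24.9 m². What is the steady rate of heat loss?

Using the resistance-network approach (series):
R_inner film = 1/(h_i·A) = 1/(5.08×24.9) = 0.007906 K/W
R_carbon steel = L/(kA) = 0.0037/(54.2×24.9) = 2.742×10^-6 K/W
R_glass-fibre batt = L/(kA) = 0.04/(0.0446×24.9) = 0.03602 K/W
R_concrete block = L/(kA) = 0.15/(0.865×24.9) = 0.006964 K/W
R_outer film = 1/(h_o·A) = 1/(18.6×24.9) = 0.002159 K/W
R_total = 0.05305 K/W
Q = ΔT / R_total = 25 / 0.05305

Q ≈ 471 W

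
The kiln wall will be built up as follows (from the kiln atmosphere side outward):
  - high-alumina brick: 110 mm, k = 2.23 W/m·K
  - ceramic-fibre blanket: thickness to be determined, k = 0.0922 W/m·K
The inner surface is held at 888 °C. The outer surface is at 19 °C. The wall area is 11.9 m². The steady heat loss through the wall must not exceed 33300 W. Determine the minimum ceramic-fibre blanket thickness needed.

L ≈ 24.1 mm

Treating each layer as a thermal resistance in series:
R_high-alumina brick = L/(kA) = 0.11/(2.23×11.9) = 0.004145 K/W
Sum of the known resistances R_other = 0.004145 K/W
Required total resistance R_tot = ΔT/Q_allow = 869/33300 = 0.0261 K/W
R_ceramic-fibre blanket = R_tot − R_other = 0.02195 K/W
L = R·k·A = 0.02195×0.0922×11.9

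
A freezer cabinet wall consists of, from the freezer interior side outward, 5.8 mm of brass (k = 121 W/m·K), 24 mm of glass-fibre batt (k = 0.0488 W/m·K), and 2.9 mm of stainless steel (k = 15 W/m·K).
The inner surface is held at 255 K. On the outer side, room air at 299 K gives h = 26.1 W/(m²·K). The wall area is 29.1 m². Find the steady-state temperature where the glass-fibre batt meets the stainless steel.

Treating each layer as a thermal resistance in series:
R_brass = L/(kA) = 0.0058/(121×29.1) = 1.647×10^-6 K/W
R_glass-fibre batt = L/(kA) = 0.024/(0.0488×29.1) = 0.0169 K/W
R_stainless steel = L/(kA) = 0.0029/(15×29.1) = 6.644×10^-6 K/W
R_outer film = 1/(h_o·A) = 1/(26.1×29.1) = 0.001317 K/W
R_total = 0.01823 K/W;  Q = ΔT/R_total = 44/0.01823 = 2414 W
T_interface = T_inner + Q·ΣR(inner→interface) = 255 + 2410×0.0169

T ≈ 296 K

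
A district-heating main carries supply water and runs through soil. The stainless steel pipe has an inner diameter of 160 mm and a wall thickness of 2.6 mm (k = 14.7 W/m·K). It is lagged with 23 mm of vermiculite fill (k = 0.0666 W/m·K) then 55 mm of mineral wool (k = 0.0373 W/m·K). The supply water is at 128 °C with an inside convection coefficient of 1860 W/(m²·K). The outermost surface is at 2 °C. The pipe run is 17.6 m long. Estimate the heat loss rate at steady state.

For a radial system each layer contributes R = ln(r_out/r_in)/(2πkL); films add R = 1/(hA).
R_inner film = 1/(h_i·2πr₁L) = 1/(1860×2π×0.08×17.6) = 6.077×10^-5 K/W
R_stainless steel pipe wall = ln(82.6/80)/(2π×14.7×17.6) = 1.967×10^-5 K/W
R_vermiculite fill = ln(105.6/82.6)/(2π×0.0666×17.6) = 0.03335 K/W
R_mineral wool = ln(160.6/105.6)/(2π×0.0373×17.6) = 0.1016 K/W
R_total = 0.1351 K/W
Q = ΔT/R_total = 126/0.1351

Q ≈ 933 W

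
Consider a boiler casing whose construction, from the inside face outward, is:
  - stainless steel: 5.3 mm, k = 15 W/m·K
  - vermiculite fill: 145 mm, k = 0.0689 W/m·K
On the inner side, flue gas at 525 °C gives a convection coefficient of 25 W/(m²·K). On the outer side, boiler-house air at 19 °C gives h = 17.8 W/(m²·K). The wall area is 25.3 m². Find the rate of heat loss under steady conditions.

Q ≈ 5820 W

Using the resistance-network approach (series):
R_inner film = 1/(h_i·A) = 1/(25×25.3) = 0.001581 K/W
R_stainless steel = L/(kA) = 0.0053/(15×25.3) = 1.397×10^-5 K/W
R_vermiculite fill = L/(kA) = 0.145/(0.0689×25.3) = 0.08318 K/W
R_outer film = 1/(h_o·A) = 1/(17.8×25.3) = 0.002221 K/W
R_total = 0.087 K/W
Q = ΔT / R_total = 506 / 0.087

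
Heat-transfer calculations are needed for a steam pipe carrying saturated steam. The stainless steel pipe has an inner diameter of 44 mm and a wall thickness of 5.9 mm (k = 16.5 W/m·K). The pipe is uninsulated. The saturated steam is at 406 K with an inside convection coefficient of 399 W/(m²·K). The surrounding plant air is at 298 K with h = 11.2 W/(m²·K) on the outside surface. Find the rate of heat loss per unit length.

Per-layer cylindrical resistances, series-summed:
R_inner film = 1/(h_i·2πr₁L) = 1/(399×2π×0.022×1) = 0.01813 K/W
R_stainless steel pipe wall = ln(27.9/22)/(2π×16.5×1) = 0.002292 K/W
R_outer film = 1/(h_o·2πr_oL) = 1/(11.2×2π×0.0279×1) = 0.5093 K/W
R_total = 0.5298 K/W
Q = ΔT/R_total = 108/0.5298

q′ ≈ 204 W/m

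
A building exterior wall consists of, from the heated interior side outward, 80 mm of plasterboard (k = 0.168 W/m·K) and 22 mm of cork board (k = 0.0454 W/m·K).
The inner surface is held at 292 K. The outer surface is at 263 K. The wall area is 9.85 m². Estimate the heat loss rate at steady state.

Q ≈ 297 W

Model the wall as resistances in series:
R_plasterboard = L/(kA) = 0.08/(0.168×9.85) = 0.04834 K/W
R_cork board = L/(kA) = 0.022/(0.0454×9.85) = 0.0492 K/W
R_total = 0.09754 K/W
Q = ΔT / R_total = 29 / 0.09754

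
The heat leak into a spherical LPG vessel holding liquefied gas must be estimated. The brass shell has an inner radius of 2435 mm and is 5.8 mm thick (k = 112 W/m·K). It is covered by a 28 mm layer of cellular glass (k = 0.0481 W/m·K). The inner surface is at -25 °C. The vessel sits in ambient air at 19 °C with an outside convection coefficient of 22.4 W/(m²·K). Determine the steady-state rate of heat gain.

Spherical conduction: R = (1/r_in − 1/r_out)/(4πk) per layer; series-sum.
R_brass shell = (1/2.435 − 1/2.4408)/(4π×112) = 6.934×10^-7 K/W
R_cellular glass = (1/2.4408 − 1/2.4688)/(4π×0.0481) = 0.007687 K/W
R_outer film = 1/(h·4πr_o²) = 1/(22.4×4π×2.4688²) = 5.829×10^-4 K/W
R_total = 0.008271 K/W
Q = ΔT/R_total = 44/0.008271

Q ≈ 5320 W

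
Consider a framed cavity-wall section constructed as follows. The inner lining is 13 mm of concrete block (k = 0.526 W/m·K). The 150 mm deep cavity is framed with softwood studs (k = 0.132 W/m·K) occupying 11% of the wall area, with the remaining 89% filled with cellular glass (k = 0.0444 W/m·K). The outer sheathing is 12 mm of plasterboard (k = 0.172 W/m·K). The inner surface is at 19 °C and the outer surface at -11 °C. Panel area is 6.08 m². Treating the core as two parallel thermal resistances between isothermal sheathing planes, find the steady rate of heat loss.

Sheathing layers in series; stud and cavity paths in parallel between them.
R_inner = 0.013/(0.526×6.08) = 0.004065 K/W
R_stud  = 0.15/(0.132×0.11×6.08) = 1.699 K/W
R_cav   = 0.15/(0.0444×0.89×6.08) = 0.6243 K/W
1/R_core = 1/R_stud + 1/R_cav → R_core = 0.4566 K/W
R_outer = 0.012/(0.172×6.08) = 0.01147 K/W
R_total = 0.4721 K/W
Q = ΔT/R_total = 30/0.4721

Q ≈ 63.5 W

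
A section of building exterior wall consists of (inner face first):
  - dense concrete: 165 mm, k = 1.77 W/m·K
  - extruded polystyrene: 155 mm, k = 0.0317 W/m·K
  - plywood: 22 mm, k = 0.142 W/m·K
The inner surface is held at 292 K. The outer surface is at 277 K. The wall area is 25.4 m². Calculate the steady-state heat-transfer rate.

Model the wall as resistances in series:
R_dense concrete = L/(kA) = 0.165/(1.77×25.4) = 0.00367 K/W
R_extruded polystyrene = L/(kA) = 0.155/(0.0317×25.4) = 0.1925 K/W
R_plywood = L/(kA) = 0.022/(0.142×25.4) = 0.0061 K/W
R_total = 0.2023 K/W
Q = ΔT / R_total = 15 / 0.2023

Q ≈ 74.2 W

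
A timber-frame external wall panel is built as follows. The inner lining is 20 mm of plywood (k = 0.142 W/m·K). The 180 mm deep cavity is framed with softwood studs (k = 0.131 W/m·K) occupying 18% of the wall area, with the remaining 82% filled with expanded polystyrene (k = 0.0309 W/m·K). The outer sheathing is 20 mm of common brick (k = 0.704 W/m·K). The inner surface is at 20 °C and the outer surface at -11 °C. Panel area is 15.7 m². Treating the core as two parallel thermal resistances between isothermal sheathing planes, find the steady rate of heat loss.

Q ≈ 126 W

Sheathing layers in series; stud and cavity paths in parallel between them.
R_inner = 0.02/(0.142×15.7) = 0.008971 K/W
R_stud  = 0.18/(0.131×0.18×15.7) = 0.4862 K/W
R_cav   = 0.18/(0.0309×0.82×15.7) = 0.4525 K/W
1/R_core = 1/R_stud + 1/R_cav → R_core = 0.2344 K/W
R_outer = 0.02/(0.704×15.7) = 0.001809 K/W
R_total = 0.2452 K/W
Q = ΔT/R_total = 31/0.2452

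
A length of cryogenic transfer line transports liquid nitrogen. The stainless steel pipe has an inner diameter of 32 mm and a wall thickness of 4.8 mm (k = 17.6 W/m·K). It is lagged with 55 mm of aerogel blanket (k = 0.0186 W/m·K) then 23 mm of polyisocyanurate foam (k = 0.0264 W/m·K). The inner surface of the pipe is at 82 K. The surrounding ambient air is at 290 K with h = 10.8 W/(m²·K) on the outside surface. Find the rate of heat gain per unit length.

Treating each annulus and film as a series resistance:
R_stainless steel pipe wall = ln(20.8/16)/(2π×17.6×1) = 0.002373 K/W
R_aerogel blanket = ln(75.8/20.8)/(2π×0.0186×1) = 11.07 K/W
R_polyisocyanurate foam = ln(98.8/75.8)/(2π×0.0264×1) = 1.598 K/W
R_outer film = 1/(h_o·2πr_oL) = 1/(10.8×2π×0.0988×1) = 0.1492 K/W
R_total = 12.81 K/W
Q = ΔT/R_total = 208/12.81

q′ ≈ 16.2 W/m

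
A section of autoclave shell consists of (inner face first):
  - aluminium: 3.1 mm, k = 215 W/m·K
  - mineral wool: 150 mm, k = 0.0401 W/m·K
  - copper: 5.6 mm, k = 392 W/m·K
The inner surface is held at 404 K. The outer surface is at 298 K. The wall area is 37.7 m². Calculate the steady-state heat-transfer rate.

Q ≈ 1070 W

Series thermal resistances:
R_aluminium = L/(kA) = 0.0031/(215×37.7) = 3.825×10^-7 K/W
R_mineral wool = L/(kA) = 0.15/(0.0401×37.7) = 0.09922 K/W
R_copper = L/(kA) = 0.0056/(392×37.7) = 3.789×10^-7 K/W
R_total = 0.09922 K/W
Q = ΔT / R_total = 106 / 0.09922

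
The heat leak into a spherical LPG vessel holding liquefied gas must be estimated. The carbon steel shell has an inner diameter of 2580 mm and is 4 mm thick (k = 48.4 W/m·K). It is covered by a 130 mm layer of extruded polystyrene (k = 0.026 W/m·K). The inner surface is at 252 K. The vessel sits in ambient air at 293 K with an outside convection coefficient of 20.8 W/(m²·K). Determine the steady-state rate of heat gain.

Q ≈ 188 W

Spherical conduction: R = (1/r_in − 1/r_out)/(4πk) per layer; series-sum.
R_carbon steel shell = (1/1.29 − 1/1.294)/(4π×48.4) = 3.94×10^-6 K/W
R_extruded polystyrene = (1/1.294 − 1/1.424)/(4π×0.026) = 0.2159 K/W
R_outer film = 1/(h·4πr_o²) = 1/(20.8×4π×1.424²) = 0.001887 K/W
R_total = 0.2178 K/W
Q = ΔT/R_total = 41/0.2178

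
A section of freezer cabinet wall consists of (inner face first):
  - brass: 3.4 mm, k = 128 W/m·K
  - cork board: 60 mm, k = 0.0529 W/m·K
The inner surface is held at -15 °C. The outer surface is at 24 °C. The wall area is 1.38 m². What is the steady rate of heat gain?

Thermal resistances in series:
R_brass = L/(kA) = 0.0034/(128×1.38) = 1.925×10^-5 K/W
R_cork board = L/(kA) = 0.06/(0.0529×1.38) = 0.8219 K/W
R_total = 0.8219 K/W
Q = ΔT / R_total = 39 / 0.8219

Q ≈ 47.5 W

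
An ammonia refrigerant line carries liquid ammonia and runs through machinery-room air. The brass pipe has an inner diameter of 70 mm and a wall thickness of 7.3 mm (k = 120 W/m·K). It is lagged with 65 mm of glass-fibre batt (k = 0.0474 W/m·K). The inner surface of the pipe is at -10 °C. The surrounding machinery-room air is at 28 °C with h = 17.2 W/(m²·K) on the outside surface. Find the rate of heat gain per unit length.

q′ ≈ 11.8 W/m

For a radial system each layer contributes R = ln(r_out/r_in)/(2πkL); films add R = 1/(hA).
R_brass pipe wall = ln(42.3/35)/(2π×120×1) = 2.513×10^-4 K/W
R_glass-fibre batt = ln(107.3/42.3)/(2π×0.0474×1) = 3.125 K/W
R_outer film = 1/(h_o·2πr_oL) = 1/(17.2×2π×0.1073×1) = 0.08624 K/W
R_total = 3.212 K/W
Q = ΔT/R_total = 38/3.212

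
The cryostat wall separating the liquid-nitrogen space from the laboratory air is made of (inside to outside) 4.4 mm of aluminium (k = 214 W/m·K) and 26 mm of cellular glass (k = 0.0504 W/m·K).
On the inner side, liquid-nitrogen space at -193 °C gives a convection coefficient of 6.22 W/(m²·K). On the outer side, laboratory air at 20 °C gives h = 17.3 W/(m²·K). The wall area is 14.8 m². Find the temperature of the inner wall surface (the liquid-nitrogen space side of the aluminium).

T ≈ -146 °C

Model the wall as resistances in series:
R_inner film = 1/(h_i·A) = 1/(6.22×14.8) = 0.01086 K/W
R_aluminium = L/(kA) = 0.0044/(214×14.8) = 1.389×10^-6 K/W
R_cellular glass = L/(kA) = 0.026/(0.0504×14.8) = 0.03486 K/W
R_outer film = 1/(h_o·A) = 1/(17.3×14.8) = 0.003906 K/W
R_total = 0.04963 K/W;  Q = ΔT/R_total = 213/0.04963 = 4292 W
T_interface = T_inner + Q·ΣR(inner→interface) = -193 + 4290×0.01086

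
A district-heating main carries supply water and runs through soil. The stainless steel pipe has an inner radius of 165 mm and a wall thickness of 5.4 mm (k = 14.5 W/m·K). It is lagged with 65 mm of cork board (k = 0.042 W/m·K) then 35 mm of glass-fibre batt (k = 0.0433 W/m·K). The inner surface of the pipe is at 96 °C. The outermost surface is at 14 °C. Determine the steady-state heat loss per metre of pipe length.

q′ ≈ 47.3 W/m

Treating each annulus and film as a series resistance:
R_stainless steel pipe wall = ln(170.4/165)/(2π×14.5×1) = 3.535×10^-4 K/W
R_cork board = ln(235.4/170.4)/(2π×0.042×1) = 1.224 K/W
R_glass-fibre batt = ln(270.4/235.4)/(2π×0.0433×1) = 0.5095 K/W
R_total = 1.734 K/W
Q = ΔT/R_total = 82/1.734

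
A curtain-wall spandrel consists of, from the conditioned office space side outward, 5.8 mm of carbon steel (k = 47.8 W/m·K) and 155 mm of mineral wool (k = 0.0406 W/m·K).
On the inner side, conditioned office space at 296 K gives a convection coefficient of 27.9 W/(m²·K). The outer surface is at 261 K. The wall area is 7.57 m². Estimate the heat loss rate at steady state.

Q ≈ 68.8 W

Treating each layer as a thermal resistance in series:
R_inner film = 1/(h_i·A) = 1/(27.9×7.57) = 0.004735 K/W
R_carbon steel = L/(kA) = 0.0058/(47.8×7.57) = 1.603×10^-5 K/W
R_mineral wool = L/(kA) = 0.155/(0.0406×7.57) = 0.5043 K/W
R_total = 0.5091 K/W
Q = ΔT / R_total = 35 / 0.5091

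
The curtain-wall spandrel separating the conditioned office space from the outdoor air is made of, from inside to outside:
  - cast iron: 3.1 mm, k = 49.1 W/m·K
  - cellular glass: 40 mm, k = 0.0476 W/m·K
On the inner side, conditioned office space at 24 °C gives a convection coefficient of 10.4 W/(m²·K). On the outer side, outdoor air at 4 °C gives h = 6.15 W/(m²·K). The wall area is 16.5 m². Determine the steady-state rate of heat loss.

Series thermal resistances:
R_inner film = 1/(h_i·A) = 1/(10.4×16.5) = 0.005828 K/W
R_cast iron = L/(kA) = 0.0031/(49.1×16.5) = 3.826×10^-6 K/W
R_cellular glass = L/(kA) = 0.04/(0.0476×16.5) = 0.05093 K/W
R_outer film = 1/(h_o·A) = 1/(6.15×16.5) = 0.009855 K/W
R_total = 0.06662 K/W
Q = ΔT / R_total = 20 / 0.06662

Q ≈ 300 W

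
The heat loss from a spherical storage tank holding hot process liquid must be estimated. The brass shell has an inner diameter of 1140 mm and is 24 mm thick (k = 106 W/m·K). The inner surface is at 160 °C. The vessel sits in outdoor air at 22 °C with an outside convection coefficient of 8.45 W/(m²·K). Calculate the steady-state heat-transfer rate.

Q ≈ 5160 W

For a spherical shell R = (1/r₁ − 1/r₂)/(4πk); film R = 1/(h·4πr²). In series:
R_brass shell = (1/0.57 − 1/0.594)/(4π×106) = 5.322×10^-5 K/W
R_outer film = 1/(h·4πr_o²) = 1/(8.45×4π×0.594²) = 0.02669 K/W
R_total = 0.02674 K/W
Q = ΔT/R_total = 138/0.02674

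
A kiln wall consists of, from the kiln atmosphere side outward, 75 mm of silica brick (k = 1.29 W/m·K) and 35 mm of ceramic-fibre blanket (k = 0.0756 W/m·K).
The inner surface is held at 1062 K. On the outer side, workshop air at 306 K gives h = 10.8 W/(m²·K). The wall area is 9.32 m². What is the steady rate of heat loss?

Q ≈ 11500 W

Model the wall as resistances in series:
R_silica brick = L/(kA) = 0.075/(1.29×9.32) = 0.006238 K/W
R_ceramic-fibre blanket = L/(kA) = 0.035/(0.0756×9.32) = 0.04967 K/W
R_outer film = 1/(h_o·A) = 1/(10.8×9.32) = 0.009935 K/W
R_total = 0.06585 K/W
Q = ΔT / R_total = 756 / 0.06585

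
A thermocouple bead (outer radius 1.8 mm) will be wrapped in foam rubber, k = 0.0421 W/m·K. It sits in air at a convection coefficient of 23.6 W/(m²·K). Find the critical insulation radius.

For a sphere r_cr = 2k/h = 2×0.0421/23.6
r_cr = 3.57 mm; since the bare radius (1.8 mm) is below r_cr, adding a thin layer of insulation will *increase* heat loss.

r_cr ≈ 3.57 mm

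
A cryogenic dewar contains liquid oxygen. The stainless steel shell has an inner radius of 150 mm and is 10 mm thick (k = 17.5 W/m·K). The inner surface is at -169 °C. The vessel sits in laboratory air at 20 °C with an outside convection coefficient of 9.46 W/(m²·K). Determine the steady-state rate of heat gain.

Radial (spherical) resistances in series:
R_stainless steel shell = (1/0.15 − 1/0.16)/(4π×17.5) = 0.001895 K/W
R_outer film = 1/(h·4πr_o²) = 1/(9.46×4π×0.16²) = 0.3286 K/W
R_total = 0.3305 K/W
Q = ΔT/R_total = 189/0.3305

Q ≈ 572 W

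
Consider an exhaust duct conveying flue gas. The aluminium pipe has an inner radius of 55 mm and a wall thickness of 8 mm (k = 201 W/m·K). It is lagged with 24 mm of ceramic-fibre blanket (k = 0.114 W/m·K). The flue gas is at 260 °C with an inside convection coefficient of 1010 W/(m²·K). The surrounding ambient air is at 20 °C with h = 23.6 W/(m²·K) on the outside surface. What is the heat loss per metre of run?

Cylindrical conduction, so R = ln(r₂/r₁)/(2πkL) per layer, in series:
R_inner film = 1/(h_i·2πr₁L) = 1/(1010×2π×0.055×1) = 0.002865 K/W
R_aluminium pipe wall = ln(63/55)/(2π×201×1) = 1.075×10^-4 K/W
R_ceramic-fibre blanket = ln(87/63)/(2π×0.114×1) = 0.4506 K/W
R_outer film = 1/(h_o·2πr_oL) = 1/(23.6×2π×0.087×1) = 0.07752 K/W
R_total = 0.5311 K/W
Q = ΔT/R_total = 240/0.5311

q′ ≈ 452 W/m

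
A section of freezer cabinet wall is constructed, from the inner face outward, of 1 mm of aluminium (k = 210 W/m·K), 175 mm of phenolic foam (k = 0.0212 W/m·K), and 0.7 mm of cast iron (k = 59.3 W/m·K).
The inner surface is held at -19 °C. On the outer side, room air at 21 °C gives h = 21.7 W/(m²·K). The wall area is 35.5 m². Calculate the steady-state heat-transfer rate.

Using the resistance-network approach (series):
R_aluminium = L/(kA) = 0.001/(210×35.5) = 1.341×10^-7 K/W
R_phenolic foam = L/(kA) = 0.175/(0.0212×35.5) = 0.2325 K/W
R_cast iron = L/(kA) = 0.0007/(59.3×35.5) = 3.325×10^-7 K/W
R_outer film = 1/(h_o·A) = 1/(21.7×35.5) = 0.001298 K/W
R_total = 0.2338 K/W
Q = ΔT / R_total = 40 / 0.2338

Q ≈ 171 W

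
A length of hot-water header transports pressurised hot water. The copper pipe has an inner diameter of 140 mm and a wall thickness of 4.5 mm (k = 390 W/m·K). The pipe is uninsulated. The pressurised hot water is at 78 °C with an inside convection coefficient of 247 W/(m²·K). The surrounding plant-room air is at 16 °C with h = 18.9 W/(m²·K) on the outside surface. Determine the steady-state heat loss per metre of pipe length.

Radial resistances (cylindrical: R_cond = ln(r_o/r_i)/(2πkL), R_conv = 1/(h·2πrL)):
R_inner film = 1/(h_i·2πr₁L) = 1/(247×2π×0.07×1) = 0.009205 K/W
R_copper pipe wall = ln(74.5/70)/(2π×390×1) = 2.543×10^-5 K/W
R_outer film = 1/(h_o·2πr_oL) = 1/(18.9×2π×0.0745×1) = 0.113 K/W
R_total = 0.1223 K/W
Q = ΔT/R_total = 62/0.1223

q′ ≈ 507 W/m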